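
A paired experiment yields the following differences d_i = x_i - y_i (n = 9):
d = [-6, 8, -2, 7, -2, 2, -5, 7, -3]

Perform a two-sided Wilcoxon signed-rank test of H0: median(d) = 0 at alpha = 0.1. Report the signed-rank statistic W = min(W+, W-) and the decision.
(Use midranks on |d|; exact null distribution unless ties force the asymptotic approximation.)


Step 1: Drop any zero differences (none here) and take |d_i|.
|d| = [6, 8, 2, 7, 2, 2, 5, 7, 3]
Step 2: Midrank |d_i| (ties get averaged ranks).
ranks: |6|->6, |8|->9, |2|->2, |7|->7.5, |2|->2, |2|->2, |5|->5, |7|->7.5, |3|->4
Step 3: Attach original signs; sum ranks with positive sign and with negative sign.
W+ = 9 + 7.5 + 2 + 7.5 = 26
W- = 6 + 2 + 2 + 5 + 4 = 19
(Check: W+ + W- = 45 should equal n(n+1)/2 = 45.)
Step 4: Test statistic W = min(W+, W-) = 19.
Step 5: Ties in |d|, so use the tie-corrected normal approximation.
        E[W] = n(n+1)/4 = 9*10/4 = 22.5.
        Tie groups: |d|=2 (t=3), |d|=7 (t=2); sum(t^3 - t) = 30.
        Var[W] = n(n+1)(2n+1)/24 - sum(t^3-t)/48 = 1710/24 - 30/48 = 70.625.
        z = (W - E[W]) / sqrt(Var[W]) = (19 - 22.5) / 8.4039 = -0.4165.
        Two-sided p = 2*Phi(z) = 0.677063.
Step 6: alpha = 0.1. fail to reject H0.

W+ = 26, W- = 19, W = min = 19, p = 0.677063, fail to reject H0.


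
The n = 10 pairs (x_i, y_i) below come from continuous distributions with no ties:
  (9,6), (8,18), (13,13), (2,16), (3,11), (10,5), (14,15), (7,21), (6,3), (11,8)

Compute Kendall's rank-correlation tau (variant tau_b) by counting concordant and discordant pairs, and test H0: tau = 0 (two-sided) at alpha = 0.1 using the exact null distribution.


Step 1: Enumerate the 45 unordered pairs (i,j) with i<j and classify each by sign(x_j-x_i) * sign(y_j-y_i).
  (1,2):dx=-1,dy=+12->D; (1,3):dx=+4,dy=+7->C; (1,4):dx=-7,dy=+10->D; (1,5):dx=-6,dy=+5->D
  (1,6):dx=+1,dy=-1->D; (1,7):dx=+5,dy=+9->C; (1,8):dx=-2,dy=+15->D; (1,9):dx=-3,dy=-3->C
  (1,10):dx=+2,dy=+2->C; (2,3):dx=+5,dy=-5->D; (2,4):dx=-6,dy=-2->C; (2,5):dx=-5,dy=-7->C
  (2,6):dx=+2,dy=-13->D; (2,7):dx=+6,dy=-3->D; (2,8):dx=-1,dy=+3->D; (2,9):dx=-2,dy=-15->C
  (2,10):dx=+3,dy=-10->D; (3,4):dx=-11,dy=+3->D; (3,5):dx=-10,dy=-2->C; (3,6):dx=-3,dy=-8->C
  (3,7):dx=+1,dy=+2->C; (3,8):dx=-6,dy=+8->D; (3,9):dx=-7,dy=-10->C; (3,10):dx=-2,dy=-5->C
  (4,5):dx=+1,dy=-5->D; (4,6):dx=+8,dy=-11->D; (4,7):dx=+12,dy=-1->D; (4,8):dx=+5,dy=+5->C
  (4,9):dx=+4,dy=-13->D; (4,10):dx=+9,dy=-8->D; (5,6):dx=+7,dy=-6->D; (5,7):dx=+11,dy=+4->C
  (5,8):dx=+4,dy=+10->C; (5,9):dx=+3,dy=-8->D; (5,10):dx=+8,dy=-3->D; (6,7):dx=+4,dy=+10->C
  (6,8):dx=-3,dy=+16->D; (6,9):dx=-4,dy=-2->C; (6,10):dx=+1,dy=+3->C; (7,8):dx=-7,dy=+6->D
  (7,9):dx=-8,dy=-12->C; (7,10):dx=-3,dy=-7->C; (8,9):dx=-1,dy=-18->C; (8,10):dx=+4,dy=-13->D
  (9,10):dx=+5,dy=+5->C
Step 2: C = 22, D = 23, total pairs = 45.
Step 3: tau = (C - D)/(n(n-1)/2) = (22 - 23)/45 = -0.022222.
Step 4: Exact two-sided p-value (enumerate n! = 3628800 permutations of y under H0): p = 1.000000.
Step 5: alpha = 0.1. fail to reject H0.

tau_b = -0.0222 (C=22, D=23), p = 1.000000, fail to reject H0.


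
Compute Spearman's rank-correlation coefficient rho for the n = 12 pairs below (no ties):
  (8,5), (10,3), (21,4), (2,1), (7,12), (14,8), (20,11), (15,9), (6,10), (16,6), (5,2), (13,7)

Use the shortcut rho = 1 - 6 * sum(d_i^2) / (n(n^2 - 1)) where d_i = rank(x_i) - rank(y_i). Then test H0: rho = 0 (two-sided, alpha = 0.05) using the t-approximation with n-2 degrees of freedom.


Step 1: Rank x and y separately (midranks; no ties here).
rank(x): 8->5, 10->6, 21->12, 2->1, 7->4, 14->8, 20->11, 15->9, 6->3, 16->10, 5->2, 13->7
rank(y): 5->5, 3->3, 4->4, 1->1, 12->12, 8->8, 11->11, 9->9, 10->10, 6->6, 2->2, 7->7
Step 2: d_i = R_x(i) - R_y(i); compute d_i^2.
  (5-5)^2=0, (6-3)^2=9, (12-4)^2=64, (1-1)^2=0, (4-12)^2=64, (8-8)^2=0, (11-11)^2=0, (9-9)^2=0, (3-10)^2=49, (10-6)^2=16, (2-2)^2=0, (7-7)^2=0
sum(d^2) = 202.
Step 3: rho = 1 - 6*202 / (12*(12^2 - 1)) = 1 - 1212/1716 = 0.293706.
Step 4: Under H0, t = rho * sqrt((n-2)/(1-rho^2)) = 0.9716 ~ t(10).
Step 5: Two-sided p-value from the t-distribution with 10 df = 0.354148.
Step 6: alpha = 0.05. fail to reject H0.

rho = 0.2937, p = 0.354148, fail to reject H0 at alpha = 0.05.


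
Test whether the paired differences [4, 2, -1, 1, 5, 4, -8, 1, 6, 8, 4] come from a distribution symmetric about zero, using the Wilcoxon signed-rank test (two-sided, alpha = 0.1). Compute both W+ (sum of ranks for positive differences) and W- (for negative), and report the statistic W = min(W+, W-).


Step 1: Drop any zero differences (none here) and take |d_i|.
|d| = [4, 2, 1, 1, 5, 4, 8, 1, 6, 8, 4]
Step 2: Midrank |d_i| (ties get averaged ranks).
ranks: |4|->6, |2|->4, |1|->2, |1|->2, |5|->8, |4|->6, |8|->10.5, |1|->2, |6|->9, |8|->10.5, |4|->6
Step 3: Attach original signs; sum ranks with positive sign and with negative sign.
W+ = 6 + 4 + 2 + 8 + 6 + 2 + 9 + 10.5 + 6 = 53.5
W- = 2 + 10.5 = 12.5
(Check: W+ + W- = 66 should equal n(n+1)/2 = 66.)
Step 4: Test statistic W = min(W+, W-) = 12.5.
Step 5: Ties in |d|, so use the tie-corrected normal approximation.
        E[W] = n(n+1)/4 = 11*12/4 = 33.
        Tie groups: |d|=1 (t=3), |d|=4 (t=3), |d|=8 (t=2); sum(t^3 - t) = 54.
        Var[W] = n(n+1)(2n+1)/24 - sum(t^3-t)/48 = 3036/24 - 54/48 = 125.375.
        z = (W - E[W]) / sqrt(Var[W]) = (12.5 - 33) / 11.1971 = -1.8308.
        Two-sided p = 2*Phi(z) = 0.067126.
Step 6: alpha = 0.1. reject H0.

W+ = 53.5, W- = 12.5, W = min = 12.5, p = 0.067126, reject H0.


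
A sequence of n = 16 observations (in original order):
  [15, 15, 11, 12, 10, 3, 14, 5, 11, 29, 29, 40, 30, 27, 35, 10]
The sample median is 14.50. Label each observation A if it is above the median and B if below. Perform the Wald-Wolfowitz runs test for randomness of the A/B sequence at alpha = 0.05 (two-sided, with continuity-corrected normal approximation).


Step 1: Compute median = 14.50; label A = above, B = below.
Labels in order: AABBBBBBBAAAAAAB  (n_A = 8, n_B = 8)
Step 2: Count runs R = 4.
Step 3: Under H0 (random ordering), E[R] = 2*n_A*n_B/(n_A+n_B) + 1 = 2*8*8/16 + 1 = 9.0000.
        Var[R] = 2*n_A*n_B*(2*n_A*n_B - n_A - n_B) / ((n_A+n_B)^2 * (n_A+n_B-1)) = 14336/3840 = 3.7333.
        SD[R] = 1.9322.
Step 4: Continuity-corrected z = (R + 0.5 - E[R]) / SD[R] = (4 + 0.5 - 9.0000) / 1.9322 = -2.3290.
Step 5: Two-sided p-value via normal approximation = 2*(1 - Phi(|z|)) = 0.019861.
Step 6: alpha = 0.05. reject H0.

R = 4, z = -2.3290, p = 0.019861, reject H0.


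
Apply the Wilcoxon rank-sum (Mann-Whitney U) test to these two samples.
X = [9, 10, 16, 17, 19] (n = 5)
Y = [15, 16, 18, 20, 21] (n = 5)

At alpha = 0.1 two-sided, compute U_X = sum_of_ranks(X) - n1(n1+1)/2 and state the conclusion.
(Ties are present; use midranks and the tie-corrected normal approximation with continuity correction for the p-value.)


Step 1: Combine and sort all 10 observations; assign midranks.
sorted (value, group): (9,X), (10,X), (15,Y), (16,X), (16,Y), (17,X), (18,Y), (19,X), (20,Y), (21,Y)
ranks: 9->1, 10->2, 15->3, 16->4.5, 16->4.5, 17->6, 18->7, 19->8, 20->9, 21->10
Step 2: Rank sum for X: R1 = 1 + 2 + 4.5 + 6 + 8 = 21.5.
Step 3: U_X = R1 - n1(n1+1)/2 = 21.5 - 5*6/2 = 21.5 - 15 = 6.5.
       U_Y = n1*n2 - U_X = 25 - 6.5 = 18.5.
Step 4: Ties are present, so use the tie-corrected normal approximation (with continuity correction) for the p-value.
Step 5: p-value = 0.249153; compare to alpha = 0.1. fail to reject H0.

U_X = 6.5, p = 0.249153, fail to reject H0 at alpha = 0.1.


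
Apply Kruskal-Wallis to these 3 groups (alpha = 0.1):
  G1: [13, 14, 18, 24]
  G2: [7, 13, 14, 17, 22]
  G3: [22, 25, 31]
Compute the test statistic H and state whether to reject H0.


Step 1: Combine all N = 12 observations and assign midranks.
sorted (value, group, rank): (7,G2,1), (13,G1,2.5), (13,G2,2.5), (14,G1,4.5), (14,G2,4.5), (17,G2,6), (18,G1,7), (22,G2,8.5), (22,G3,8.5), (24,G1,10), (25,G3,11), (31,G3,12)
Step 2: Sum ranks within each group.
R_1 = 24 (n_1 = 4)
R_2 = 22.5 (n_2 = 5)
R_3 = 31.5 (n_3 = 3)
Step 3: H = 12/(N(N+1)) * sum(R_i^2/n_i) - 3(N+1)
     = 12/(12*13) * (24^2/4 + 22.5^2/5 + 31.5^2/3) - 3*13
     = 0.076923 * 576 - 39
     = 5.307692.
Step 4: Ties present; correction factor C = 1 - 18/(12^3 - 12) = 0.989510. Corrected H = 5.307692 / 0.989510 = 5.363958.
Step 5: Under H0, H ~ chi^2(2); p-value = 0.068428.
Step 6: alpha = 0.1. reject H0.

H = 5.3640, df = 2, p = 0.068428, reject H0.


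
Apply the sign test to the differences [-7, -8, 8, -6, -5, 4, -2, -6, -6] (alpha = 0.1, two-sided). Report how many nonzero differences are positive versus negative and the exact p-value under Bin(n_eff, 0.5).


Step 1: Discard zero differences. Original n = 9; n_eff = number of nonzero differences = 9.
Nonzero differences (with sign): -7, -8, +8, -6, -5, +4, -2, -6, -6
Step 2: Count signs: positive = 2, negative = 7.
Step 3: Under H0: P(positive) = 0.5, so the number of positives S ~ Bin(9, 0.5).
Step 4: Two-sided exact p-value = sum of Bin(9,0.5) probabilities at or below the observed probability = 0.179688.
Step 5: alpha = 0.1. fail to reject H0.

n_eff = 9, pos = 2, neg = 7, p = 0.179688, fail to reject H0.


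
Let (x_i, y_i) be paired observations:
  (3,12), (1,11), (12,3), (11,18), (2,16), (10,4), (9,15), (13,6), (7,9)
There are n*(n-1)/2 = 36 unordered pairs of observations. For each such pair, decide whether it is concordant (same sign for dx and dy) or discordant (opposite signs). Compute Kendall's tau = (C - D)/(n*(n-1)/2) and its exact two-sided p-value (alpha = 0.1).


Step 1: Enumerate the 36 unordered pairs (i,j) with i<j and classify each by sign(x_j-x_i) * sign(y_j-y_i).
  (1,2):dx=-2,dy=-1->C; (1,3):dx=+9,dy=-9->D; (1,4):dx=+8,dy=+6->C; (1,5):dx=-1,dy=+4->D
  (1,6):dx=+7,dy=-8->D; (1,7):dx=+6,dy=+3->C; (1,8):dx=+10,dy=-6->D; (1,9):dx=+4,dy=-3->D
  (2,3):dx=+11,dy=-8->D; (2,4):dx=+10,dy=+7->C; (2,5):dx=+1,dy=+5->C; (2,6):dx=+9,dy=-7->D
  (2,7):dx=+8,dy=+4->C; (2,8):dx=+12,dy=-5->D; (2,9):dx=+6,dy=-2->D; (3,4):dx=-1,dy=+15->D
  (3,5):dx=-10,dy=+13->D; (3,6):dx=-2,dy=+1->D; (3,7):dx=-3,dy=+12->D; (3,8):dx=+1,dy=+3->C
  (3,9):dx=-5,dy=+6->D; (4,5):dx=-9,dy=-2->C; (4,6):dx=-1,dy=-14->C; (4,7):dx=-2,dy=-3->C
  (4,8):dx=+2,dy=-12->D; (4,9):dx=-4,dy=-9->C; (5,6):dx=+8,dy=-12->D; (5,7):dx=+7,dy=-1->D
  (5,8):dx=+11,dy=-10->D; (5,9):dx=+5,dy=-7->D; (6,7):dx=-1,dy=+11->D; (6,8):dx=+3,dy=+2->C
  (6,9):dx=-3,dy=+5->D; (7,8):dx=+4,dy=-9->D; (7,9):dx=-2,dy=-6->C; (8,9):dx=-6,dy=+3->D
Step 2: C = 13, D = 23, total pairs = 36.
Step 3: tau = (C - D)/(n(n-1)/2) = (13 - 23)/36 = -0.277778.
Step 4: Exact two-sided p-value (enumerate n! = 362880 permutations of y under H0): p = 0.358488.
Step 5: alpha = 0.1. fail to reject H0.

tau_b = -0.2778 (C=13, D=23), p = 0.358488, fail to reject H0.


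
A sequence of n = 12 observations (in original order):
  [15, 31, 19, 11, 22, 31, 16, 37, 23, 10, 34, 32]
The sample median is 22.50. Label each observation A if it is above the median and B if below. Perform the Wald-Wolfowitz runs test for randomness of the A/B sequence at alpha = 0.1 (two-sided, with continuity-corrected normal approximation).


Step 1: Compute median = 22.50; label A = above, B = below.
Labels in order: BABBBABAABAA  (n_A = 6, n_B = 6)
Step 2: Count runs R = 8.
Step 3: Under H0 (random ordering), E[R] = 2*n_A*n_B/(n_A+n_B) + 1 = 2*6*6/12 + 1 = 7.0000.
        Var[R] = 2*n_A*n_B*(2*n_A*n_B - n_A - n_B) / ((n_A+n_B)^2 * (n_A+n_B-1)) = 4320/1584 = 2.7273.
        SD[R] = 1.6514.
Step 4: Continuity-corrected z = (R - 0.5 - E[R]) / SD[R] = (8 - 0.5 - 7.0000) / 1.6514 = 0.3028.
Step 5: Two-sided p-value via normal approximation = 2*(1 - Phi(|z|)) = 0.762069.
Step 6: alpha = 0.1. fail to reject H0.

R = 8, z = 0.3028, p = 0.762069, fail to reject H0.


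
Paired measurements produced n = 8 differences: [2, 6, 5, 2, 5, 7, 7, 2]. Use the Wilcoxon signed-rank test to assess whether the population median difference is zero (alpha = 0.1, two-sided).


Step 1: Drop any zero differences (none here) and take |d_i|.
|d| = [2, 6, 5, 2, 5, 7, 7, 2]
Step 2: Midrank |d_i| (ties get averaged ranks).
ranks: |2|->2, |6|->6, |5|->4.5, |2|->2, |5|->4.5, |7|->7.5, |7|->7.5, |2|->2
Step 3: Attach original signs; sum ranks with positive sign and with negative sign.
W+ = 2 + 6 + 4.5 + 2 + 4.5 + 7.5 + 7.5 + 2 = 36
W- = 0 = 0
(Check: W+ + W- = 36 should equal n(n+1)/2 = 36.)
Step 4: Test statistic W = min(W+, W-) = 0.
Step 5: Ties in |d|, so use the tie-corrected normal approximation.
        E[W] = n(n+1)/4 = 8*9/4 = 18.
        Tie groups: |d|=2 (t=3), |d|=5 (t=2), |d|=7 (t=2); sum(t^3 - t) = 36.
        Var[W] = n(n+1)(2n+1)/24 - sum(t^3-t)/48 = 1224/24 - 36/48 = 50.25.
        z = (W - E[W]) / sqrt(Var[W]) = (0 - 18) / 7.0887 = -2.5392.
        Two-sided p = 2*Phi(z) = 0.011109.
Step 6: alpha = 0.1. reject H0.

W+ = 36, W- = 0, W = min = 0, p = 0.011109, reject H0.


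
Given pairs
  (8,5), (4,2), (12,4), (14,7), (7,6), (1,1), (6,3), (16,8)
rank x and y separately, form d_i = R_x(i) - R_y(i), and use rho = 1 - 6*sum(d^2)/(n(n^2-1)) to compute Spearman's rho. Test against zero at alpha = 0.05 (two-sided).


Step 1: Rank x and y separately (midranks; no ties here).
rank(x): 8->5, 4->2, 12->6, 14->7, 7->4, 1->1, 6->3, 16->8
rank(y): 5->5, 2->2, 4->4, 7->7, 6->6, 1->1, 3->3, 8->8
Step 2: d_i = R_x(i) - R_y(i); compute d_i^2.
  (5-5)^2=0, (2-2)^2=0, (6-4)^2=4, (7-7)^2=0, (4-6)^2=4, (1-1)^2=0, (3-3)^2=0, (8-8)^2=0
sum(d^2) = 8.
Step 3: rho = 1 - 6*8 / (8*(8^2 - 1)) = 1 - 48/504 = 0.904762.
Step 4: Under H0, t = rho * sqrt((n-2)/(1-rho^2)) = 5.2034 ~ t(6).
Step 5: Two-sided p-value from the t-distribution with 6 df = 0.002008.
Step 6: alpha = 0.05. reject H0.

rho = 0.9048, p = 0.002008, reject H0 at alpha = 0.05.


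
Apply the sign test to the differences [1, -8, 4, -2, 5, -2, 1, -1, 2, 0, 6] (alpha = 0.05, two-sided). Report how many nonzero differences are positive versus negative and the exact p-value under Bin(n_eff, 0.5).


Step 1: Discard zero differences. Original n = 11; n_eff = number of nonzero differences = 10.
Nonzero differences (with sign): +1, -8, +4, -2, +5, -2, +1, -1, +2, +6
Step 2: Count signs: positive = 6, negative = 4.
Step 3: Under H0: P(positive) = 0.5, so the number of positives S ~ Bin(10, 0.5).
Step 4: Two-sided exact p-value = sum of Bin(10,0.5) probabilities at or below the observed probability = 0.753906.
Step 5: alpha = 0.05. fail to reject H0.

n_eff = 10, pos = 6, neg = 4, p = 0.753906, fail to reject H0.


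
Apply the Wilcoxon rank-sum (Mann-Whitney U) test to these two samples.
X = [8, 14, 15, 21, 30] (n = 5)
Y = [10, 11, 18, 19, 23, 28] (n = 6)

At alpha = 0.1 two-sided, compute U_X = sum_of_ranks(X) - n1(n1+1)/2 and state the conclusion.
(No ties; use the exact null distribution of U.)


Step 1: Combine and sort all 11 observations; assign midranks.
sorted (value, group): (8,X), (10,Y), (11,Y), (14,X), (15,X), (18,Y), (19,Y), (21,X), (23,Y), (28,Y), (30,X)
ranks: 8->1, 10->2, 11->3, 14->4, 15->5, 18->6, 19->7, 21->8, 23->9, 28->10, 30->11
Step 2: Rank sum for X: R1 = 1 + 4 + 5 + 8 + 11 = 29.
Step 3: U_X = R1 - n1(n1+1)/2 = 29 - 5*6/2 = 29 - 15 = 14.
       U_Y = n1*n2 - U_X = 30 - 14 = 16.
Step 4: No ties, so the exact null distribution of U (based on enumerating the C(11,5) = 462 equally likely rank assignments) gives the two-sided p-value.
Step 5: p-value = 0.930736; compare to alpha = 0.1. fail to reject H0.

U_X = 14, p = 0.930736, fail to reject H0 at alpha = 0.1.


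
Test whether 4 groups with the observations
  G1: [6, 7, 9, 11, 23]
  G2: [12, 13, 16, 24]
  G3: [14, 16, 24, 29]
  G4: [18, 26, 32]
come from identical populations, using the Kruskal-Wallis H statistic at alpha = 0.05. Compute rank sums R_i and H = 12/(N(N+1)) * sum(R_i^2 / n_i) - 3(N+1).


Step 1: Combine all N = 16 observations and assign midranks.
sorted (value, group, rank): (6,G1,1), (7,G1,2), (9,G1,3), (11,G1,4), (12,G2,5), (13,G2,6), (14,G3,7), (16,G2,8.5), (16,G3,8.5), (18,G4,10), (23,G1,11), (24,G2,12.5), (24,G3,12.5), (26,G4,14), (29,G3,15), (32,G4,16)
Step 2: Sum ranks within each group.
R_1 = 21 (n_1 = 5)
R_2 = 32 (n_2 = 4)
R_3 = 43 (n_3 = 4)
R_4 = 40 (n_4 = 3)
Step 3: H = 12/(N(N+1)) * sum(R_i^2/n_i) - 3(N+1)
     = 12/(16*17) * (21^2/5 + 32^2/4 + 43^2/4 + 40^2/3) - 3*17
     = 0.044118 * 1339.78 - 51
     = 8.108088.
Step 4: Ties present; correction factor C = 1 - 12/(16^3 - 16) = 0.997059. Corrected H = 8.108088 / 0.997059 = 8.132006.
Step 5: Under H0, H ~ chi^2(3); p-value = 0.043361.
Step 6: alpha = 0.05. reject H0.

H = 8.1320, df = 3, p = 0.043361, reject H0.


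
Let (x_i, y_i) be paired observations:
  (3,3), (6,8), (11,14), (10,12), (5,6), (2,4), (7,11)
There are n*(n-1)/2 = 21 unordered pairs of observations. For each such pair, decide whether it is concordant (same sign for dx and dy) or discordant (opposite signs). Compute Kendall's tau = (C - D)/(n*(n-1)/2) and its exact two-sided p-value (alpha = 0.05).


Step 1: Enumerate the 21 unordered pairs (i,j) with i<j and classify each by sign(x_j-x_i) * sign(y_j-y_i).
  (1,2):dx=+3,dy=+5->C; (1,3):dx=+8,dy=+11->C; (1,4):dx=+7,dy=+9->C; (1,5):dx=+2,dy=+3->C
  (1,6):dx=-1,dy=+1->D; (1,7):dx=+4,dy=+8->C; (2,3):dx=+5,dy=+6->C; (2,4):dx=+4,dy=+4->C
  (2,5):dx=-1,dy=-2->C; (2,6):dx=-4,dy=-4->C; (2,7):dx=+1,dy=+3->C; (3,4):dx=-1,dy=-2->C
  (3,5):dx=-6,dy=-8->C; (3,6):dx=-9,dy=-10->C; (3,7):dx=-4,dy=-3->C; (4,5):dx=-5,dy=-6->C
  (4,6):dx=-8,dy=-8->C; (4,7):dx=-3,dy=-1->C; (5,6):dx=-3,dy=-2->C; (5,7):dx=+2,dy=+5->C
  (6,7):dx=+5,dy=+7->C
Step 2: C = 20, D = 1, total pairs = 21.
Step 3: tau = (C - D)/(n(n-1)/2) = (20 - 1)/21 = 0.904762.
Step 4: Exact two-sided p-value (enumerate n! = 5040 permutations of y under H0): p = 0.002778.
Step 5: alpha = 0.05. reject H0.

tau_b = 0.9048 (C=20, D=1), p = 0.002778, reject H0.


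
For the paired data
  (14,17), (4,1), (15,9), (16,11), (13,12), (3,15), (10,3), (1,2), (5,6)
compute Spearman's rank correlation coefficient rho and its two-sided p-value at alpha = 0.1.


Step 1: Rank x and y separately (midranks; no ties here).
rank(x): 14->7, 4->3, 15->8, 16->9, 13->6, 3->2, 10->5, 1->1, 5->4
rank(y): 17->9, 1->1, 9->5, 11->6, 12->7, 15->8, 3->3, 2->2, 6->4
Step 2: d_i = R_x(i) - R_y(i); compute d_i^2.
  (7-9)^2=4, (3-1)^2=4, (8-5)^2=9, (9-6)^2=9, (6-7)^2=1, (2-8)^2=36, (5-3)^2=4, (1-2)^2=1, (4-4)^2=0
sum(d^2) = 68.
Step 3: rho = 1 - 6*68 / (9*(9^2 - 1)) = 1 - 408/720 = 0.433333.
Step 4: Under H0, t = rho * sqrt((n-2)/(1-rho^2)) = 1.2721 ~ t(7).
Step 5: Two-sided p-value from the t-distribution with 7 df = 0.243952.
Step 6: alpha = 0.1. fail to reject H0.

rho = 0.4333, p = 0.243952, fail to reject H0 at alpha = 0.1.


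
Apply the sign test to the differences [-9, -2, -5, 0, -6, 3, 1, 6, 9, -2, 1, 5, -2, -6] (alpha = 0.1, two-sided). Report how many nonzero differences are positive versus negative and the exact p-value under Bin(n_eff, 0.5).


Step 1: Discard zero differences. Original n = 14; n_eff = number of nonzero differences = 13.
Nonzero differences (with sign): -9, -2, -5, -6, +3, +1, +6, +9, -2, +1, +5, -2, -6
Step 2: Count signs: positive = 6, negative = 7.
Step 3: Under H0: P(positive) = 0.5, so the number of positives S ~ Bin(13, 0.5).
Step 4: Two-sided exact p-value = sum of Bin(13,0.5) probabilities at or below the observed probability = 1.000000.
Step 5: alpha = 0.1. fail to reject H0.

n_eff = 13, pos = 6, neg = 7, p = 1.000000, fail to reject H0.


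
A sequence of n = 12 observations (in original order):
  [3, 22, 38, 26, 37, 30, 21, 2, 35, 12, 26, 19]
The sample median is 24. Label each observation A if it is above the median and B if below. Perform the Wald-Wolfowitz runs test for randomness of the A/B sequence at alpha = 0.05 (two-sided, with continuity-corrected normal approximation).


Step 1: Compute median = 24; label A = above, B = below.
Labels in order: BBAAAABBABAB  (n_A = 6, n_B = 6)
Step 2: Count runs R = 7.
Step 3: Under H0 (random ordering), E[R] = 2*n_A*n_B/(n_A+n_B) + 1 = 2*6*6/12 + 1 = 7.0000.
        Var[R] = 2*n_A*n_B*(2*n_A*n_B - n_A - n_B) / ((n_A+n_B)^2 * (n_A+n_B-1)) = 4320/1584 = 2.7273.
        SD[R] = 1.6514.
Step 4: R = E[R], so z = 0 with no continuity correction.
Step 5: Two-sided p-value via normal approximation = 2*(1 - Phi(|z|)) = 1.000000.
Step 6: alpha = 0.05. fail to reject H0.

R = 7, z = 0.0000, p = 1.000000, fail to reject H0.


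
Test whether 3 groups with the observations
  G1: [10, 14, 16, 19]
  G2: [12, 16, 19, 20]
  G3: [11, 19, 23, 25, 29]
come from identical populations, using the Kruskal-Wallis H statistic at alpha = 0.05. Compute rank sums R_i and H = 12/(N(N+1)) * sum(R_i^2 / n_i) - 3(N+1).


Step 1: Combine all N = 13 observations and assign midranks.
sorted (value, group, rank): (10,G1,1), (11,G3,2), (12,G2,3), (14,G1,4), (16,G1,5.5), (16,G2,5.5), (19,G1,8), (19,G2,8), (19,G3,8), (20,G2,10), (23,G3,11), (25,G3,12), (29,G3,13)
Step 2: Sum ranks within each group.
R_1 = 18.5 (n_1 = 4)
R_2 = 26.5 (n_2 = 4)
R_3 = 46 (n_3 = 5)
Step 3: H = 12/(N(N+1)) * sum(R_i^2/n_i) - 3(N+1)
     = 12/(13*14) * (18.5^2/4 + 26.5^2/4 + 46^2/5) - 3*14
     = 0.065934 * 684.325 - 42
     = 3.120330.
Step 4: Ties present; correction factor C = 1 - 30/(13^3 - 13) = 0.986264. Corrected H = 3.120330 / 0.986264 = 3.163788.
Step 5: Under H0, H ~ chi^2(2); p-value = 0.205585.
Step 6: alpha = 0.05. fail to reject H0.

H = 3.1638, df = 2, p = 0.205585, fail to reject H0.


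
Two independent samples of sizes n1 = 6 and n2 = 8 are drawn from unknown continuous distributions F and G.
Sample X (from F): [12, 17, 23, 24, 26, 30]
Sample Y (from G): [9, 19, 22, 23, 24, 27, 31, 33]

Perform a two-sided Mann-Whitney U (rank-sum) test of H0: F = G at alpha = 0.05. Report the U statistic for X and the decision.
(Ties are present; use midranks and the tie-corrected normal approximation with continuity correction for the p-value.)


Step 1: Combine and sort all 14 observations; assign midranks.
sorted (value, group): (9,Y), (12,X), (17,X), (19,Y), (22,Y), (23,X), (23,Y), (24,X), (24,Y), (26,X), (27,Y), (30,X), (31,Y), (33,Y)
ranks: 9->1, 12->2, 17->3, 19->4, 22->5, 23->6.5, 23->6.5, 24->8.5, 24->8.5, 26->10, 27->11, 30->12, 31->13, 33->14
Step 2: Rank sum for X: R1 = 2 + 3 + 6.5 + 8.5 + 10 + 12 = 42.
Step 3: U_X = R1 - n1(n1+1)/2 = 42 - 6*7/2 = 42 - 21 = 21.
       U_Y = n1*n2 - U_X = 48 - 21 = 27.
Step 4: Ties are present, so use the tie-corrected normal approximation (with continuity correction) for the p-value.
Step 5: p-value = 0.746347; compare to alpha = 0.05. fail to reject H0.

U_X = 21, p = 0.746347, fail to reject H0 at alpha = 0.05.


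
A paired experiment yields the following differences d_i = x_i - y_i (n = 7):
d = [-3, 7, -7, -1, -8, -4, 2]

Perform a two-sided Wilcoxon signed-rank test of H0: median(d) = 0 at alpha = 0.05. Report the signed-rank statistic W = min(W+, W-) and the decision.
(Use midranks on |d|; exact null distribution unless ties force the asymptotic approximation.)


Step 1: Drop any zero differences (none here) and take |d_i|.
|d| = [3, 7, 7, 1, 8, 4, 2]
Step 2: Midrank |d_i| (ties get averaged ranks).
ranks: |3|->3, |7|->5.5, |7|->5.5, |1|->1, |8|->7, |4|->4, |2|->2
Step 3: Attach original signs; sum ranks with positive sign and with negative sign.
W+ = 5.5 + 2 = 7.5
W- = 3 + 5.5 + 1 + 7 + 4 = 20.5
(Check: W+ + W- = 28 should equal n(n+1)/2 = 28.)
Step 4: Test statistic W = min(W+, W-) = 7.5.
Step 5: Ties in |d|, so use the tie-corrected normal approximation.
        E[W] = n(n+1)/4 = 7*8/4 = 14.
        Tie groups: |d|=7 (t=2); sum(t^3 - t) = 6.
        Var[W] = n(n+1)(2n+1)/24 - sum(t^3-t)/48 = 840/24 - 6/48 = 34.875.
        z = (W - E[W]) / sqrt(Var[W]) = (7.5 - 14) / 5.9055 = -1.1007.
        Two-sided p = 2*Phi(z) = 0.271041.
Step 6: alpha = 0.05. fail to reject H0.

W+ = 7.5, W- = 20.5, W = min = 7.5, p = 0.271041, fail to reject H0.


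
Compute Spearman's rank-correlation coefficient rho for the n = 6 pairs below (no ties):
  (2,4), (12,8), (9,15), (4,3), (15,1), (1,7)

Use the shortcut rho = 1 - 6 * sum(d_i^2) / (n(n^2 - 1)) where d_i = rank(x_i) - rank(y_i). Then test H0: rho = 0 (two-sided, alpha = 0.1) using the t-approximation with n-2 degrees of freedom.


Step 1: Rank x and y separately (midranks; no ties here).
rank(x): 2->2, 12->5, 9->4, 4->3, 15->6, 1->1
rank(y): 4->3, 8->5, 15->6, 3->2, 1->1, 7->4
Step 2: d_i = R_x(i) - R_y(i); compute d_i^2.
  (2-3)^2=1, (5-5)^2=0, (4-6)^2=4, (3-2)^2=1, (6-1)^2=25, (1-4)^2=9
sum(d^2) = 40.
Step 3: rho = 1 - 6*40 / (6*(6^2 - 1)) = 1 - 240/210 = -0.142857.
Step 4: Under H0, t = rho * sqrt((n-2)/(1-rho^2)) = -0.2887 ~ t(4).
Step 5: Two-sided p-value from the t-distribution with 4 df = 0.787172.
Step 6: alpha = 0.1. fail to reject H0.

rho = -0.1429, p = 0.787172, fail to reject H0 at alpha = 0.1.


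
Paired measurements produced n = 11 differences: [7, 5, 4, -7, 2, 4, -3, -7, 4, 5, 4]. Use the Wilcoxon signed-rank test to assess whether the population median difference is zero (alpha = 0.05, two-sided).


Step 1: Drop any zero differences (none here) and take |d_i|.
|d| = [7, 5, 4, 7, 2, 4, 3, 7, 4, 5, 4]
Step 2: Midrank |d_i| (ties get averaged ranks).
ranks: |7|->10, |5|->7.5, |4|->4.5, |7|->10, |2|->1, |4|->4.5, |3|->2, |7|->10, |4|->4.5, |5|->7.5, |4|->4.5
Step 3: Attach original signs; sum ranks with positive sign and with negative sign.
W+ = 10 + 7.5 + 4.5 + 1 + 4.5 + 4.5 + 7.5 + 4.5 = 44
W- = 10 + 2 + 10 = 22
(Check: W+ + W- = 66 should equal n(n+1)/2 = 66.)
Step 4: Test statistic W = min(W+, W-) = 22.
Step 5: Ties in |d|, so use the tie-corrected normal approximation.
        E[W] = n(n+1)/4 = 11*12/4 = 33.
        Tie groups: |d|=4 (t=4), |d|=5 (t=2), |d|=7 (t=3); sum(t^3 - t) = 90.
        Var[W] = n(n+1)(2n+1)/24 - sum(t^3-t)/48 = 3036/24 - 90/48 = 124.625.
        z = (W - E[W]) / sqrt(Var[W]) = (22 - 33) / 11.1636 = -0.9853.
        Two-sided p = 2*Phi(z) = 0.324453.
Step 6: alpha = 0.05. fail to reject H0.

W+ = 44, W- = 22, W = min = 22, p = 0.324453, fail to reject H0.


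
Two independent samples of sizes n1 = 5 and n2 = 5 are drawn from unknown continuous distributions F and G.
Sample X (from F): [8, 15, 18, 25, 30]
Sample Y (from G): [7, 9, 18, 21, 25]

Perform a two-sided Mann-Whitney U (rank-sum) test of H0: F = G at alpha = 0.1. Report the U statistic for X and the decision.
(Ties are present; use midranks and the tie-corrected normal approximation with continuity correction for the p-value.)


Step 1: Combine and sort all 10 observations; assign midranks.
sorted (value, group): (7,Y), (8,X), (9,Y), (15,X), (18,X), (18,Y), (21,Y), (25,X), (25,Y), (30,X)
ranks: 7->1, 8->2, 9->3, 15->4, 18->5.5, 18->5.5, 21->7, 25->8.5, 25->8.5, 30->10
Step 2: Rank sum for X: R1 = 2 + 4 + 5.5 + 8.5 + 10 = 30.
Step 3: U_X = R1 - n1(n1+1)/2 = 30 - 5*6/2 = 30 - 15 = 15.
       U_Y = n1*n2 - U_X = 25 - 15 = 10.
Step 4: Ties are present, so use the tie-corrected normal approximation (with continuity correction) for the p-value.
Step 5: p-value = 0.674236; compare to alpha = 0.1. fail to reject H0.

U_X = 15, p = 0.674236, fail to reject H0 at alpha = 0.1.


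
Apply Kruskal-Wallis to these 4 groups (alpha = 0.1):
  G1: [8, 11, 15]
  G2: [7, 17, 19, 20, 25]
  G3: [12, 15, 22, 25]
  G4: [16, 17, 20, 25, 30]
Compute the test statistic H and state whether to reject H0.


Step 1: Combine all N = 17 observations and assign midranks.
sorted (value, group, rank): (7,G2,1), (8,G1,2), (11,G1,3), (12,G3,4), (15,G1,5.5), (15,G3,5.5), (16,G4,7), (17,G2,8.5), (17,G4,8.5), (19,G2,10), (20,G2,11.5), (20,G4,11.5), (22,G3,13), (25,G2,15), (25,G3,15), (25,G4,15), (30,G4,17)
Step 2: Sum ranks within each group.
R_1 = 10.5 (n_1 = 3)
R_2 = 46 (n_2 = 5)
R_3 = 37.5 (n_3 = 4)
R_4 = 59 (n_4 = 5)
Step 3: H = 12/(N(N+1)) * sum(R_i^2/n_i) - 3(N+1)
     = 12/(17*18) * (10.5^2/3 + 46^2/5 + 37.5^2/4 + 59^2/5) - 3*18
     = 0.039216 * 1507.71 - 54
     = 5.125980.
Step 4: Ties present; correction factor C = 1 - 42/(17^3 - 17) = 0.991422. Corrected H = 5.125980 / 0.991422 = 5.170334.
Step 5: Under H0, H ~ chi^2(3); p-value = 0.159741.
Step 6: alpha = 0.1. fail to reject H0.

H = 5.1703, df = 3, p = 0.159741, fail to reject H0.


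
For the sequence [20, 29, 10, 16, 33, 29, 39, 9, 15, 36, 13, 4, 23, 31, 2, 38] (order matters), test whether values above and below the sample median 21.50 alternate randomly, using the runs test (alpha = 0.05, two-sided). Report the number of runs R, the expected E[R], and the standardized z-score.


Step 1: Compute median = 21.50; label A = above, B = below.
Labels in order: BABBAAABBABBAABA  (n_A = 8, n_B = 8)
Step 2: Count runs R = 10.
Step 3: Under H0 (random ordering), E[R] = 2*n_A*n_B/(n_A+n_B) + 1 = 2*8*8/16 + 1 = 9.0000.
        Var[R] = 2*n_A*n_B*(2*n_A*n_B - n_A - n_B) / ((n_A+n_B)^2 * (n_A+n_B-1)) = 14336/3840 = 3.7333.
        SD[R] = 1.9322.
Step 4: Continuity-corrected z = (R - 0.5 - E[R]) / SD[R] = (10 - 0.5 - 9.0000) / 1.9322 = 0.2588.
Step 5: Two-sided p-value via normal approximation = 2*(1 - Phi(|z|)) = 0.795809.
Step 6: alpha = 0.05. fail to reject H0.

R = 10, z = 0.2588, p = 0.795809, fail to reject H0.


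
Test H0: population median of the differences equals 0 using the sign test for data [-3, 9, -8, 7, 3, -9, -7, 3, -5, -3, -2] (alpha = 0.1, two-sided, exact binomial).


Step 1: Discard zero differences. Original n = 11; n_eff = number of nonzero differences = 11.
Nonzero differences (with sign): -3, +9, -8, +7, +3, -9, -7, +3, -5, -3, -2
Step 2: Count signs: positive = 4, negative = 7.
Step 3: Under H0: P(positive) = 0.5, so the number of positives S ~ Bin(11, 0.5).
Step 4: Two-sided exact p-value = sum of Bin(11,0.5) probabilities at or below the observed probability = 0.548828.
Step 5: alpha = 0.1. fail to reject H0.

n_eff = 11, pos = 4, neg = 7, p = 0.548828, fail to reject H0.


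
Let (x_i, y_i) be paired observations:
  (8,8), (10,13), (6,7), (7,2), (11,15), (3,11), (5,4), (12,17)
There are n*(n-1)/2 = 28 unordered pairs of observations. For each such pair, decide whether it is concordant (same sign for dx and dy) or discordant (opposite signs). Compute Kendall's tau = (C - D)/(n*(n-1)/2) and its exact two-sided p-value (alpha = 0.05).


Step 1: Enumerate the 28 unordered pairs (i,j) with i<j and classify each by sign(x_j-x_i) * sign(y_j-y_i).
  (1,2):dx=+2,dy=+5->C; (1,3):dx=-2,dy=-1->C; (1,4):dx=-1,dy=-6->C; (1,5):dx=+3,dy=+7->C
  (1,6):dx=-5,dy=+3->D; (1,7):dx=-3,dy=-4->C; (1,8):dx=+4,dy=+9->C; (2,3):dx=-4,dy=-6->C
  (2,4):dx=-3,dy=-11->C; (2,5):dx=+1,dy=+2->C; (2,6):dx=-7,dy=-2->C; (2,7):dx=-5,dy=-9->C
  (2,8):dx=+2,dy=+4->C; (3,4):dx=+1,dy=-5->D; (3,5):dx=+5,dy=+8->C; (3,6):dx=-3,dy=+4->D
  (3,7):dx=-1,dy=-3->C; (3,8):dx=+6,dy=+10->C; (4,5):dx=+4,dy=+13->C; (4,6):dx=-4,dy=+9->D
  (4,7):dx=-2,dy=+2->D; (4,8):dx=+5,dy=+15->C; (5,6):dx=-8,dy=-4->C; (5,7):dx=-6,dy=-11->C
  (5,8):dx=+1,dy=+2->C; (6,7):dx=+2,dy=-7->D; (6,8):dx=+9,dy=+6->C; (7,8):dx=+7,dy=+13->C
Step 2: C = 22, D = 6, total pairs = 28.
Step 3: tau = (C - D)/(n(n-1)/2) = (22 - 6)/28 = 0.571429.
Step 4: Exact two-sided p-value (enumerate n! = 40320 permutations of y under H0): p = 0.061012.
Step 5: alpha = 0.05. fail to reject H0.

tau_b = 0.5714 (C=22, D=6), p = 0.061012, fail to reject H0.


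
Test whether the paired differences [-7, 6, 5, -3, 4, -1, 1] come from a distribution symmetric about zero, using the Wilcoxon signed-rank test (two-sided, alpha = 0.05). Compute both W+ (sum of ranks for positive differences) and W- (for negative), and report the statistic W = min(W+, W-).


Step 1: Drop any zero differences (none here) and take |d_i|.
|d| = [7, 6, 5, 3, 4, 1, 1]
Step 2: Midrank |d_i| (ties get averaged ranks).
ranks: |7|->7, |6|->6, |5|->5, |3|->3, |4|->4, |1|->1.5, |1|->1.5
Step 3: Attach original signs; sum ranks with positive sign and with negative sign.
W+ = 6 + 5 + 4 + 1.5 = 16.5
W- = 7 + 3 + 1.5 = 11.5
(Check: W+ + W- = 28 should equal n(n+1)/2 = 28.)
Step 4: Test statistic W = min(W+, W-) = 11.5.
Step 5: Ties in |d|, so use the tie-corrected normal approximation.
        E[W] = n(n+1)/4 = 7*8/4 = 14.
        Tie groups: |d|=1 (t=2); sum(t^3 - t) = 6.
        Var[W] = n(n+1)(2n+1)/24 - sum(t^3-t)/48 = 840/24 - 6/48 = 34.875.
        z = (W - E[W]) / sqrt(Var[W]) = (11.5 - 14) / 5.9055 = -0.4233.
        Two-sided p = 2*Phi(z) = 0.672052.
Step 6: alpha = 0.05. fail to reject H0.

W+ = 16.5, W- = 11.5, W = min = 11.5, p = 0.672052, fail to reject H0.


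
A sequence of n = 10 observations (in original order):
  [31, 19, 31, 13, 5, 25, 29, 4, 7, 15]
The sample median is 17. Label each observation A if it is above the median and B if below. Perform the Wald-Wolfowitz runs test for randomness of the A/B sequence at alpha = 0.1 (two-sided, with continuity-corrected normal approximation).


Step 1: Compute median = 17; label A = above, B = below.
Labels in order: AAABBAABBB  (n_A = 5, n_B = 5)
Step 2: Count runs R = 4.
Step 3: Under H0 (random ordering), E[R] = 2*n_A*n_B/(n_A+n_B) + 1 = 2*5*5/10 + 1 = 6.0000.
        Var[R] = 2*n_A*n_B*(2*n_A*n_B - n_A - n_B) / ((n_A+n_B)^2 * (n_A+n_B-1)) = 2000/900 = 2.2222.
        SD[R] = 1.4907.
Step 4: Continuity-corrected z = (R + 0.5 - E[R]) / SD[R] = (4 + 0.5 - 6.0000) / 1.4907 = -1.0062.
Step 5: Two-sided p-value via normal approximation = 2*(1 - Phi(|z|)) = 0.314305.
Step 6: alpha = 0.1. fail to reject H0.

R = 4, z = -1.0062, p = 0.314305, fail to reject H0.


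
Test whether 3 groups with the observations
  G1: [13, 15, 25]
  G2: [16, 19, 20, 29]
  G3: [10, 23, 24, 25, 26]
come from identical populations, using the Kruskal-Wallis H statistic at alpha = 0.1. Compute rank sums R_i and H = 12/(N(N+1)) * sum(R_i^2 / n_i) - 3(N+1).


Step 1: Combine all N = 12 observations and assign midranks.
sorted (value, group, rank): (10,G3,1), (13,G1,2), (15,G1,3), (16,G2,4), (19,G2,5), (20,G2,6), (23,G3,7), (24,G3,8), (25,G1,9.5), (25,G3,9.5), (26,G3,11), (29,G2,12)
Step 2: Sum ranks within each group.
R_1 = 14.5 (n_1 = 3)
R_2 = 27 (n_2 = 4)
R_3 = 36.5 (n_3 = 5)
Step 3: H = 12/(N(N+1)) * sum(R_i^2/n_i) - 3(N+1)
     = 12/(12*13) * (14.5^2/3 + 27^2/4 + 36.5^2/5) - 3*13
     = 0.076923 * 518.783 - 39
     = 0.906410.
Step 4: Ties present; correction factor C = 1 - 6/(12^3 - 12) = 0.996503. Corrected H = 0.906410 / 0.996503 = 0.909591.
Step 5: Under H0, H ~ chi^2(2); p-value = 0.634578.
Step 6: alpha = 0.1. fail to reject H0.

H = 0.9096, df = 2, p = 0.634578, fail to reject H0.


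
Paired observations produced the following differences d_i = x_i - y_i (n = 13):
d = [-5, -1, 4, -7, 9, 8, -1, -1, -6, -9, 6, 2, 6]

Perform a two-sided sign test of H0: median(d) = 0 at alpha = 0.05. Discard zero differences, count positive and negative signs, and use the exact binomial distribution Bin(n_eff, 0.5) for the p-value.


Step 1: Discard zero differences. Original n = 13; n_eff = number of nonzero differences = 13.
Nonzero differences (with sign): -5, -1, +4, -7, +9, +8, -1, -1, -6, -9, +6, +2, +6
Step 2: Count signs: positive = 6, negative = 7.
Step 3: Under H0: P(positive) = 0.5, so the number of positives S ~ Bin(13, 0.5).
Step 4: Two-sided exact p-value = sum of Bin(13,0.5) probabilities at or below the observed probability = 1.000000.
Step 5: alpha = 0.05. fail to reject H0.

n_eff = 13, pos = 6, neg = 7, p = 1.000000, fail to reject H0.


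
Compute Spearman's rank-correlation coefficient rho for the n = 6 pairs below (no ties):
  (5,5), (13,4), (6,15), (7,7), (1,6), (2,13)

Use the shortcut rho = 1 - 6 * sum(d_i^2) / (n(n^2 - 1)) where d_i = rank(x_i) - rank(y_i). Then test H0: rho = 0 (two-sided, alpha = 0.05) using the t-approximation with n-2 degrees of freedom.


Step 1: Rank x and y separately (midranks; no ties here).
rank(x): 5->3, 13->6, 6->4, 7->5, 1->1, 2->2
rank(y): 5->2, 4->1, 15->6, 7->4, 6->3, 13->5
Step 2: d_i = R_x(i) - R_y(i); compute d_i^2.
  (3-2)^2=1, (6-1)^2=25, (4-6)^2=4, (5-4)^2=1, (1-3)^2=4, (2-5)^2=9
sum(d^2) = 44.
Step 3: rho = 1 - 6*44 / (6*(6^2 - 1)) = 1 - 264/210 = -0.257143.
Step 4: Under H0, t = rho * sqrt((n-2)/(1-rho^2)) = -0.5322 ~ t(4).
Step 5: Two-sided p-value from the t-distribution with 4 df = 0.622787.
Step 6: alpha = 0.05. fail to reject H0.

rho = -0.2571, p = 0.622787, fail to reject H0 at alpha = 0.05.


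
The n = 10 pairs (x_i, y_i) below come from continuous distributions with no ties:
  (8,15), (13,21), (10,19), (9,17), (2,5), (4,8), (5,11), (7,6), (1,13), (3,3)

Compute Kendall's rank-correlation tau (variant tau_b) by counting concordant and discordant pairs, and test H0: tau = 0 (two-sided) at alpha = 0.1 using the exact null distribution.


Step 1: Enumerate the 45 unordered pairs (i,j) with i<j and classify each by sign(x_j-x_i) * sign(y_j-y_i).
  (1,2):dx=+5,dy=+6->C; (1,3):dx=+2,dy=+4->C; (1,4):dx=+1,dy=+2->C; (1,5):dx=-6,dy=-10->C
  (1,6):dx=-4,dy=-7->C; (1,7):dx=-3,dy=-4->C; (1,8):dx=-1,dy=-9->C; (1,9):dx=-7,dy=-2->C
  (1,10):dx=-5,dy=-12->C; (2,3):dx=-3,dy=-2->C; (2,4):dx=-4,dy=-4->C; (2,5):dx=-11,dy=-16->C
  (2,6):dx=-9,dy=-13->C; (2,7):dx=-8,dy=-10->C; (2,8):dx=-6,dy=-15->C; (2,9):dx=-12,dy=-8->C
  (2,10):dx=-10,dy=-18->C; (3,4):dx=-1,dy=-2->C; (3,5):dx=-8,dy=-14->C; (3,6):dx=-6,dy=-11->C
  (3,7):dx=-5,dy=-8->C; (3,8):dx=-3,dy=-13->C; (3,9):dx=-9,dy=-6->C; (3,10):dx=-7,dy=-16->C
  (4,5):dx=-7,dy=-12->C; (4,6):dx=-5,dy=-9->C; (4,7):dx=-4,dy=-6->C; (4,8):dx=-2,dy=-11->C
  (4,9):dx=-8,dy=-4->C; (4,10):dx=-6,dy=-14->C; (5,6):dx=+2,dy=+3->C; (5,7):dx=+3,dy=+6->C
  (5,8):dx=+5,dy=+1->C; (5,9):dx=-1,dy=+8->D; (5,10):dx=+1,dy=-2->D; (6,7):dx=+1,dy=+3->C
  (6,8):dx=+3,dy=-2->D; (6,9):dx=-3,dy=+5->D; (6,10):dx=-1,dy=-5->C; (7,8):dx=+2,dy=-5->D
  (7,9):dx=-4,dy=+2->D; (7,10):dx=-2,dy=-8->C; (8,9):dx=-6,dy=+7->D; (8,10):dx=-4,dy=-3->C
  (9,10):dx=+2,dy=-10->D
Step 2: C = 37, D = 8, total pairs = 45.
Step 3: tau = (C - D)/(n(n-1)/2) = (37 - 8)/45 = 0.644444.
Step 4: Exact two-sided p-value (enumerate n! = 3628800 permutations of y under H0): p = 0.009148.
Step 5: alpha = 0.1. reject H0.

tau_b = 0.6444 (C=37, D=8), p = 0.009148, reject H0.


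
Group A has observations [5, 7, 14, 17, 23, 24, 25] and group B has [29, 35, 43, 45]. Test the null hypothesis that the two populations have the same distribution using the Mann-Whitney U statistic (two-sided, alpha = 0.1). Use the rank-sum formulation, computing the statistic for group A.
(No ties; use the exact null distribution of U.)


Step 1: Combine and sort all 11 observations; assign midranks.
sorted (value, group): (5,X), (7,X), (14,X), (17,X), (23,X), (24,X), (25,X), (29,Y), (35,Y), (43,Y), (45,Y)
ranks: 5->1, 7->2, 14->3, 17->4, 23->5, 24->6, 25->7, 29->8, 35->9, 43->10, 45->11
Step 2: Rank sum for X: R1 = 1 + 2 + 3 + 4 + 5 + 6 + 7 = 28.
Step 3: U_X = R1 - n1(n1+1)/2 = 28 - 7*8/2 = 28 - 28 = 0.
       U_Y = n1*n2 - U_X = 28 - 0 = 28.
Step 4: No ties, so the exact null distribution of U (based on enumerating the C(11,7) = 330 equally likely rank assignments) gives the two-sided p-value.
Step 5: p-value = 0.006061; compare to alpha = 0.1. reject H0.

U_X = 0, p = 0.006061, reject H0 at alpha = 0.1.


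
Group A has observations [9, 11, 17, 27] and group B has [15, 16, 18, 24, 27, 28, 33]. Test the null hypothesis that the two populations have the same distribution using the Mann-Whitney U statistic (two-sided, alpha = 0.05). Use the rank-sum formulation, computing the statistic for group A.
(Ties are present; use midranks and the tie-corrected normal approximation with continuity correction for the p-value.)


Step 1: Combine and sort all 11 observations; assign midranks.
sorted (value, group): (9,X), (11,X), (15,Y), (16,Y), (17,X), (18,Y), (24,Y), (27,X), (27,Y), (28,Y), (33,Y)
ranks: 9->1, 11->2, 15->3, 16->4, 17->5, 18->6, 24->7, 27->8.5, 27->8.5, 28->10, 33->11
Step 2: Rank sum for X: R1 = 1 + 2 + 5 + 8.5 = 16.5.
Step 3: U_X = R1 - n1(n1+1)/2 = 16.5 - 4*5/2 = 16.5 - 10 = 6.5.
       U_Y = n1*n2 - U_X = 28 - 6.5 = 21.5.
Step 4: Ties are present, so use the tie-corrected normal approximation (with continuity correction) for the p-value.
Step 5: p-value = 0.184875; compare to alpha = 0.05. fail to reject H0.

U_X = 6.5, p = 0.184875, fail to reject H0 at alpha = 0.05.


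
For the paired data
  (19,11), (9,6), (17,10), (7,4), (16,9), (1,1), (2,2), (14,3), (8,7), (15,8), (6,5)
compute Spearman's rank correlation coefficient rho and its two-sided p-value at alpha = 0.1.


Step 1: Rank x and y separately (midranks; no ties here).
rank(x): 19->11, 9->6, 17->10, 7->4, 16->9, 1->1, 2->2, 14->7, 8->5, 15->8, 6->3
rank(y): 11->11, 6->6, 10->10, 4->4, 9->9, 1->1, 2->2, 3->3, 7->7, 8->8, 5->5
Step 2: d_i = R_x(i) - R_y(i); compute d_i^2.
  (11-11)^2=0, (6-6)^2=0, (10-10)^2=0, (4-4)^2=0, (9-9)^2=0, (1-1)^2=0, (2-2)^2=0, (7-3)^2=16, (5-7)^2=4, (8-8)^2=0, (3-5)^2=4
sum(d^2) = 24.
Step 3: rho = 1 - 6*24 / (11*(11^2 - 1)) = 1 - 144/1320 = 0.890909.
Step 4: Under H0, t = rho * sqrt((n-2)/(1-rho^2)) = 5.8847 ~ t(9).
Step 5: Two-sided p-value from the t-distribution with 9 df = 0.000233.
Step 6: alpha = 0.1. reject H0.

rho = 0.8909, p = 0.000233, reject H0 at alpha = 0.1.
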